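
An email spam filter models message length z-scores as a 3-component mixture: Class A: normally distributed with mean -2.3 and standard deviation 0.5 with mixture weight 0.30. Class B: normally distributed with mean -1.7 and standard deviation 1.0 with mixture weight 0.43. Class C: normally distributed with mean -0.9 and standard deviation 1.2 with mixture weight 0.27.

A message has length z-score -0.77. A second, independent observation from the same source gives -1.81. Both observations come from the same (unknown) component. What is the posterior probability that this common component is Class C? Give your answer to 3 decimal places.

0.330

P(component k | x) = π_k·f_k(x) / marginal(x), where marginal(x) = Σ_j π_j·f_j(x).
Since both observations come from the same component, the likelihood for component k is f_k(x₁)·f_k(x₂).
  f_A = [0.00739027] × [0.493619] = 0.00364798
  f_B = [0.258881] × [0.396536] = 0.102655
  f_C = [0.330507] × [0.249376] = 0.0824203
Weight by the priors:
  π_A·f_A = 0.30 × 0.00364798 = 0.00109439
  π_B·f_B = 0.43 × 0.102655 = 0.0441418
  π_C·f_C = 0.27 × 0.0824203 = 0.0222535
Sum: 0.00109439 + 0.0441418 + 0.0222535 = 0.0674897
So the posterior for Class C is 0.0222535 / 0.0674897 ≈ 0.330.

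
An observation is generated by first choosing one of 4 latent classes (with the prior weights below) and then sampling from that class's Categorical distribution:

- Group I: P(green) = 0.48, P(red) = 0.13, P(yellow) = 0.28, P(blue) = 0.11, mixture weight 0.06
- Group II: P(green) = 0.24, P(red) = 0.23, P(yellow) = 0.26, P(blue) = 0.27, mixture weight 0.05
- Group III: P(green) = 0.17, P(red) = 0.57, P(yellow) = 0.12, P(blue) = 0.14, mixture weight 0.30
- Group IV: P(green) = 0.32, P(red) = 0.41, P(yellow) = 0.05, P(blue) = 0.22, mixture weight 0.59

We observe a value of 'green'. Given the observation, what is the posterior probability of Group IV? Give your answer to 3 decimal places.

0.673

Apply Bayes' rule: the posterior for each component is proportional to its prior times its likelihood at x.
Categorical probabilities:
  L_I = 0.48
  L_II = 0.24
  L_III = 0.17
  L_IV = 0.32
Unnormalised posteriors:
  P(Z=I)·L_I = 0.06 × 0.48 = 0.0288
  P(Z=II)·L_II = 0.05 × 0.24 = 0.012
  P(Z=III)·L_III = 0.30 × 0.17 = 0.051
  P(Z=IV)·L_IV = 0.59 × 0.32 = 0.1888
Evidence: 0.0288 + 0.012 + 0.051 + 0.1888 = 0.2806
So the posterior for Group IV is 0.1888 / 0.2806 ≈ 0.673.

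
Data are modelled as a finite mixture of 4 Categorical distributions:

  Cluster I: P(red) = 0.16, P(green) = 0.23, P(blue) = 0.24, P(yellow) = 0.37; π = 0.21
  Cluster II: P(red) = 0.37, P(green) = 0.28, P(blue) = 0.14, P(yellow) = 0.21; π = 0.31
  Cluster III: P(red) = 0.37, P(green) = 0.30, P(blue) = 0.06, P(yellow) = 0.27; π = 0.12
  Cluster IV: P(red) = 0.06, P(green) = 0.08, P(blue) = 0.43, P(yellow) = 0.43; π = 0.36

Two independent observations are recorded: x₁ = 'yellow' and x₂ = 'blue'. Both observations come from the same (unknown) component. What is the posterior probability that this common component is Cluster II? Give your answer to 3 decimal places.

By Bayes' theorem, P(k | x) = π_k f_k(x) / Σ_j π_j f_j(x).
Since both observations come from the same component, the likelihood for component k is f_k(x₁)·f_k(x₂).
  p_I = [P(yellow | comp) = 0.37] × [0.24] = 0.0888
  p_II = [P(yellow | comp) = 0.21] × [0.14] = 0.0294
  p_III = [P(yellow | comp) = 0.27] × [0.06] = 0.0162
  p_IV = [P(yellow | comp) = 0.43] × [0.43] = 0.1849
Weight by the priors:
  π_I·p_I = 0.21 × 0.0888 = 0.018648
  π_II·p_II = 0.31 × 0.0294 = 0.009114
  π_III·p_III = 0.12 × 0.0162 = 0.001944
  π_IV·p_IV = 0.36 × 0.1849 = 0.066564
Normaliser: 0.018648 + 0.009114 + 0.001944 + 0.066564 = 0.09627
P(Cluster II | x) = 0.009114 / 0.09627 ≈ 0.095

0.095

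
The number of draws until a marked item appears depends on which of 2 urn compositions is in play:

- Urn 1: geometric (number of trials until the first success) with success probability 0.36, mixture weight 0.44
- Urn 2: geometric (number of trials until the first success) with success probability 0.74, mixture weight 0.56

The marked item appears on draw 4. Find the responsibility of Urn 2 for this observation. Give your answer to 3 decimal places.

P(component k | x) = π_k·f_k(x) / marginal(x), where marginal(x) = Σ_j π_j·f_j(x).
Evaluate each component's likelihood at the observed value:
  p_1 = 0.0943718
  p_2 = 0.0130062
Multiply by the mixture weights:
  π_1·p_1 = 0.44 × 0.0943718 = 0.0415236
  π_2·p_2 = 0.56 × 0.0130062 = 0.00728349
Marginal: 0.0415236 + 0.00728349 = 0.0488071
Responsibility of Urn 2: 0.00728349 / 0.0488071 ≈ 0.149

0.149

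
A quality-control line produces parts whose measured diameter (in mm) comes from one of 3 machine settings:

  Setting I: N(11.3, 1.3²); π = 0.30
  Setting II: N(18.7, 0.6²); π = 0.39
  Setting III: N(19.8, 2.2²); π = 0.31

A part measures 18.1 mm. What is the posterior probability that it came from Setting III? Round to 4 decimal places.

The responsibility of component k is P(Z=k) f_k(x) divided by Σ_j P(Z=j) f_j(x).
Component likelihoods at x = 18.1 mm:
  L_I = (1/(1.3·√(2π)))·exp(−(18.1−11.3)²/(2·1.3²)) = 0.306879·exp(-13.68047) = 3.51247e-07
  L_II = (1/(0.6·√(2π)))·exp(−(18.1−18.7)²/(2·0.6²)) = 0.664904·exp(-0.50000) = 0.403285
  L_III = (1/(2.2·√(2π)))·exp(−(18.1−19.8)²/(2·2.2²)) = 0.181337·exp(-0.29855) = 0.134532
Prior × likelihood for each component:
  P(Z=I)·L_I = 0.30 × 3.51247e-07 = 1.05374e-07
  P(Z=II)·L_II = 0.39 × 0.403285 = 0.157281
  P(Z=III)·L_III = 0.31 × 0.134532 = 0.0417051
Normaliser: 1.05374e-07 + 0.157281 + 0.0417051 = 0.198986
P(Setting III | the observation) ≈ 0.2096

0.2096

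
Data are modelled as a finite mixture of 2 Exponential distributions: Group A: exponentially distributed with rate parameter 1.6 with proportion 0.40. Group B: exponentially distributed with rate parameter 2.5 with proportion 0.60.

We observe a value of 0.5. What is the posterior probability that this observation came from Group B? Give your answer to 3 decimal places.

0.599

P(component k | x) = P(Z=k)·f_k(x) / marginal(x), where marginal(x) = Σ_j P(Z=j)·f_j(x).
Component likelihoods at x = 0.5:
  f_A = 0.718926
  f_B = 0.716262
Weight by the priors:
  P(Z=A)·f_A = 0.40 × 0.718926 = 0.287571
  P(Z=B)·f_B = 0.60 × 0.716262 = 0.429757
Normaliser: 0.287571 + 0.429757 = 0.717328
P(Group B | 0.5) ≈ 0.599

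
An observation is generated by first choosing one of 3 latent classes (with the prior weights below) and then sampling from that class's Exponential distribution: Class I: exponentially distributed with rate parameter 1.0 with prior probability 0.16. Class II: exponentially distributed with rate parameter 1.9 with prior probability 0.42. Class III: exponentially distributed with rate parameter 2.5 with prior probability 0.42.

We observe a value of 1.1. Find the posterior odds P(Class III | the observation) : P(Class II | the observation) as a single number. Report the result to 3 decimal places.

The posterior odds equal the prior odds times the likelihood ratio: (P(Z=i)/P(Z=j))·(f_i(x)/f_j(x)).
Evaluate each component's likelihood at the observed value:
  f_I = 0.332871
  f_II = 0.235006
  f_III = 0.15982
Odds = (0.42/0.42) × (0.15982/0.235006) = 1 × 0.680068 ≈ 0.680

0.680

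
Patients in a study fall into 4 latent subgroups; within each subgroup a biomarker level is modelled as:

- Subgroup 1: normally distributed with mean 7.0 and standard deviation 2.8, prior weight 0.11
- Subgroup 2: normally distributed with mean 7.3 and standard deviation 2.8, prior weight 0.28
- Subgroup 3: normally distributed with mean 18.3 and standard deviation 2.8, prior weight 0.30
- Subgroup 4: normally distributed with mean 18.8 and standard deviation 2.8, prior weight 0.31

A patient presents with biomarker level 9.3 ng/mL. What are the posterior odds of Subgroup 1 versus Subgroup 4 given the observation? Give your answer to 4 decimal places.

80.0199

Only the two components matter; the odds are (π_i f_i(x)) / (π_j f_j(x)).
Normal densities:
  p_1 = (1/(2.8·√(2π)))·exp(−(9.3−7.0)²/(2·2.8²)) = 0.142479·exp(-0.33737) = 0.101679
  p_2 = (1/(2.8·√(2π)))·exp(−(9.3−7.3)²/(2·2.8²)) = 0.142479·exp(-0.25510) = 0.110398
  p_3 = (1/(2.8·√(2π)))·exp(−(9.3−18.3)²/(2·2.8²)) = 0.142479·exp(-5.16582) = 0.000813329
  p_4 = (1/(2.8·√(2π)))·exp(−(9.3−18.8)²/(2·2.8²)) = 0.142479·exp(-5.75574) = 0.000450885
Odds = (0.11/0.31) × (0.101679/0.000450885) = 0.354839 × 225.511 ≈ 80.0199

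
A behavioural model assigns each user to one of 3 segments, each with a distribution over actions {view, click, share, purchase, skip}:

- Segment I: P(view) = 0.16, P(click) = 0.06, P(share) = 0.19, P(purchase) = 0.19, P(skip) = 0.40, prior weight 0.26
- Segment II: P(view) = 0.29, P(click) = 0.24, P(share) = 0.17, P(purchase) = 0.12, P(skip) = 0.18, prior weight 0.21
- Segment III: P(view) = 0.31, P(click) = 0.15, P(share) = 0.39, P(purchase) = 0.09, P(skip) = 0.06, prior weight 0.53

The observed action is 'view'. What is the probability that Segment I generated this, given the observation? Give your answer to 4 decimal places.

By Bayes' theorem, P(k | x) = w_k f_k(x) / Σ_j w_j f_j(x).
Categorical probabilities:
  f_I = P(view | comp) = 0.16
  f_II = P(view | comp) = 0.29
  f_III = P(view | comp) = 0.31
Weight by the priors:
  w_I·f_I = 0.26 × 0.16 = 0.0416
  w_II·f_II = 0.21 × 0.29 = 0.0609
  w_III·f_III = 0.53 × 0.31 = 0.1643
Sum: 0.0416 + 0.0609 + 0.1643 = 0.2668
So the posterior for Segment I is 0.0416 / 0.2668 ≈ 0.1559.

0.1559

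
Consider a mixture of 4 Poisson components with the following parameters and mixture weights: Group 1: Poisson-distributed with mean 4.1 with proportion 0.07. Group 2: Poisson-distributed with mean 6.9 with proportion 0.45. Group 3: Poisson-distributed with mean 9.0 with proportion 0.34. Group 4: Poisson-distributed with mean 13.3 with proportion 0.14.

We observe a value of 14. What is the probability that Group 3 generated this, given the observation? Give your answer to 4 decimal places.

Posterior ∝ prior × likelihood, so P(k | x) ∝ P(Z=k) f_k(x); normalise over all components.
Component likelihoods at x = 14:
  L_1 = 7.21038e-05
  L_2 = 0.00640984
  L_3 = 0.0323844
  L_4 = 0.104087
Multiply by the mixture weights:
  P(Z=1)·L_1 = 0.07 × 7.21038e-05 = 5.04727e-06
  P(Z=2)·L_2 = 0.45 × 0.00640984 = 0.00288443
  P(Z=3)·L_3 = 0.34 × 0.0323844 = 0.0110107
  P(Z=4)·L_4 = 0.14 × 0.104087 = 0.0145722
Evidence: 5.04727e-06 + 0.00288443 + 0.0110107 + 0.0145722 = 0.0284724
P(Group 3 | the observation) = 0.0110107 / 0.0284724 ≈ 0.3867

0.3867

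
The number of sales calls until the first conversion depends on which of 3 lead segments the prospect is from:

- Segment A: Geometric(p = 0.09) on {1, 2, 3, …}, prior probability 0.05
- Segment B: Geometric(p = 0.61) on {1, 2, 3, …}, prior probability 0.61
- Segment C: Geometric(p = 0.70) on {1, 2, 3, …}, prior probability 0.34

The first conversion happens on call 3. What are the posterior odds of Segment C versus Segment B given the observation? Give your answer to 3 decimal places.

Only the two components matter; the odds are (π_i f_i(x)) / (π_j f_j(x)).
Evaluate each component's likelihood at the observed value:
  f_A = 0.09·(1−0.09)^2 = 0.09·0.8281 = 0.074529
  f_B = 0.61·(1−0.61)^2 = 0.61·0.1521 = 0.092781
  f_C = 0.70·(1−0.70)^2 = 0.70·0.09 = 0.063
Posterior odds = (π_C·f_C) / (π_B·f_B) = (0.34·0.063) / (0.61·0.092781) = 0.02142 / 0.0565964 ≈ 0.378

0.378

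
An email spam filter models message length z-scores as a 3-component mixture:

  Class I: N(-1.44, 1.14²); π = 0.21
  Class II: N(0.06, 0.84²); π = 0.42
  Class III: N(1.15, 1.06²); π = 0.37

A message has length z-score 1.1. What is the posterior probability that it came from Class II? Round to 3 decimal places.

0.390

By Bayes' theorem, P(k | x) = π_k f_k(x) / Σ_j π_j f_j(x).
Normal densities:
  p_I = 0.029243
  p_II = 0.220684
  p_III = 0.375942
Multiply by the mixture weights:
  π_I·p_I = 0.21 × 0.029243 = 0.00614103
  π_II·p_II = 0.42 × 0.220684 = 0.0926871
  π_III·p_III = 0.37 × 0.375942 = 0.139099
Sum: 0.00614103 + 0.0926871 + 0.139099 = 0.237927
P(Class II | 1.1) ≈ 0.390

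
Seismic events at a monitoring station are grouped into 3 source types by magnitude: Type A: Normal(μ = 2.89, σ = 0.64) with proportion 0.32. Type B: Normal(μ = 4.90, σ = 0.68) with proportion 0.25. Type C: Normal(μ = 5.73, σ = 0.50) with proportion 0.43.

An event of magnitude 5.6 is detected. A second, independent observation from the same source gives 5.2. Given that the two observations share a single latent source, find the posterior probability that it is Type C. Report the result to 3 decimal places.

Apply Bayes' rule: the posterior for each component is proportional to its prior times its likelihood at x.
Since both observations come from the same component, the likelihood for component k is f_k(x₁)·f_k(x₂).
  L_A = [(1/(0.64·√(2π)))·exp(−(5.6−2.89)²/(2·0.64²)) = 0.623347·exp(-8.96497) = 7.967e-05] × [0.000924326] = 7.36411e-08
  L_B = [(1/(0.68·√(2π)))·exp(−(5.6−4.90)²/(2·0.68²)) = 0.586680·exp(-0.52984) = 0.345376] × [0.532275] = 0.183835
  L_C = [(1/(0.50·√(2π)))·exp(−(5.6−5.73)²/(2·0.50²)) = 0.797885·exp(-0.03380) = 0.771367] × [0.454939] = 0.350925
Prior × likelihood for each component:
  π_A·L_A = 0.32 × 7.36411e-08 = 2.35652e-08
  π_B·L_B = 0.25 × 0.183835 = 0.0459588
  π_C·L_C = 0.43 × 0.350925 = 0.150898
Sum: 2.35652e-08 + 0.0459588 + 0.150898 = 0.196857
P(Type C | x₁,x₂) = 0.150898 / 0.196857 ≈ 0.767

0.767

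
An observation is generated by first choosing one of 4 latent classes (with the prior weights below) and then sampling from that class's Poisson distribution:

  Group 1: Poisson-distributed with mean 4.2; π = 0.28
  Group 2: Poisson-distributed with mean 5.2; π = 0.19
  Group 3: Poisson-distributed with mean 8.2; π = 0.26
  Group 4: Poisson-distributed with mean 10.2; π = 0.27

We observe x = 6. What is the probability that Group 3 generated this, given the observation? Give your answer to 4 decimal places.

The responsibility of component k is w_k f_k(x) divided by Σ_j w_j f_j(x).
Evaluate each component's likelihood at the observed value:
  f_1 = e^(−4.2)·4.2^6/6! = 0.114321
  f_2 = e^(−5.2)·5.2^6/6! = 0.15148
  f_3 = e^(−8.2)·8.2^6/6! = 0.115967
  f_4 = e^(−10.2)·10.2^6/6! = 0.0581386
Prior × likelihood for each component:
  w_1·f_1 = 0.28 × 0.114321 = 0.0320099
  w_2·f_2 = 0.19 × 0.15148 = 0.0287813
  w_3·f_3 = 0.26 × 0.115967 = 0.0301515
  w_4·f_4 = 0.27 × 0.0581386 = 0.0156974
Sum: 0.0320099 + 0.0287813 + 0.0301515 + 0.0156974 = 0.10664
P(Group 3 | x) = 0.0301515 / 0.10664 ≈ 0.2827

0.2827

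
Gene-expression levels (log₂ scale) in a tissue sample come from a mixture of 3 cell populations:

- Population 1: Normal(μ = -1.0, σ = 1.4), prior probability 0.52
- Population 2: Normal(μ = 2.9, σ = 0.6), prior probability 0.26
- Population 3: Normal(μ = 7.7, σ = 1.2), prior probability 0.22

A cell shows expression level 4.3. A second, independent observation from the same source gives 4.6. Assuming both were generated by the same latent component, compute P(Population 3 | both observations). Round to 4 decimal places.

By Bayes' theorem, P(k | x) = P(Z=k) f_k(x) / Σ_j P(Z=j) f_j(x).
Since both observations come from the same component, the likelihood for component k is f_k(x₁)·f_k(x₂).
  L_1 = [0.000220144] × [9.5593e-05] = 2.10443e-08
  L_2 = [0.0437031] × [0.0120102] = 0.000524882
  L_3 = [0.00600508] × [0.0118188] = 7.09727e-05
Weight by the priors:
  P(Z=1)·L_1 = 0.52 × 2.10443e-08 = 1.0943e-08
  P(Z=2)·L_2 = 0.26 × 0.000524882 = 0.000136469
  P(Z=3)·L_3 = 0.22 × 7.09727e-05 = 1.5614e-05
Normaliser: 1.0943e-08 + 0.000136469 + 1.5614e-05 = 0.000152094
Responsibility of Population 3: 1.5614e-05 / 0.000152094 ≈ 0.1027

0.1027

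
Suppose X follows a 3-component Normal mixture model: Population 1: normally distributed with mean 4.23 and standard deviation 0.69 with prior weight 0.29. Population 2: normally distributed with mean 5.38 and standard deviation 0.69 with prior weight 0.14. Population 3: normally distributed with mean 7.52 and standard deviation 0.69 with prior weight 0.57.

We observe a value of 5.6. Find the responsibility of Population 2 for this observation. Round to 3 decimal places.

0.718

By Bayes' theorem, P(k | x) = P(Z=k) f_k(x) / Σ_j P(Z=j) f_j(x).
Normal densities:
  f_1 = 0.0805406
  f_2 = 0.549523
  f_3 = 0.0120423
Unnormalised posteriors:
  P(Z=1)·f_1 = 0.29 × 0.0805406 = 0.0233568
  P(Z=2)·f_2 = 0.14 × 0.549523 = 0.0769332
  P(Z=3)·f_3 = 0.57 × 0.0120423 = 0.00686411
Sum: 0.0233568 + 0.0769332 + 0.00686411 = 0.107154
So the posterior for Population 2 is 0.0769332 / 0.107154 ≈ 0.718.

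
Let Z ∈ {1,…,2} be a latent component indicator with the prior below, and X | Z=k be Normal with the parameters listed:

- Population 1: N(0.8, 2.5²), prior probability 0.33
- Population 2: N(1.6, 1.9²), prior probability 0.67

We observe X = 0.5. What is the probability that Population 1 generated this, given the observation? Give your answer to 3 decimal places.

0.305

By Bayes' theorem, P(k | x) = w_k f_k(x) / Σ_j w_j f_j(x).
Evaluate each component's likelihood at the observed value:
  f_1 = (1/(2.5·√(2π)))·exp(−(0.5−0.8)²/(2·2.5²)) = 0.159577·exp(-0.00720) = 0.158432
  f_2 = (1/(1.9·√(2π)))·exp(−(0.5−1.6)²/(2·1.9²)) = 0.209970·exp(-0.16759) = 0.177571
Prior × likelihood for each component:
  w_1·f_1 = 0.33 × 0.158432 = 0.0522826
  w_2·f_2 = 0.67 × 0.177571 = 0.118973
Denominator: 0.0522826 + 0.118973 = 0.171255
Responsibility of Population 1: 0.0522826 / 0.171255 ≈ 0.305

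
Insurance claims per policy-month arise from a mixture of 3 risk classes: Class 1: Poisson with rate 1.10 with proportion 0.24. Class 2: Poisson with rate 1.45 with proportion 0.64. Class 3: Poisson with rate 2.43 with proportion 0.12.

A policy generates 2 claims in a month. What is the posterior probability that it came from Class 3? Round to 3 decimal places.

0.131

The responsibility of component k is π_k f_k(x) divided by Σ_j π_j f_j(x).
Component likelihoods at x = 2 claims:
  p_1 = e^(−1.10)·1.10^2/2! = 0.201387
  p_2 = e^(−1.45)·1.45^2/2! = 0.246592
  p_3 = e^(−2.43)·2.43^2/2! = 0.259924
Unnormalised posteriors:
  π_1·p_1 = 0.24 × 0.201387 = 0.0483329
  π_2·p_2 = 0.64 × 0.246592 = 0.157819
  π_3·p_3 = 0.12 × 0.259924 = 0.0311909
Sum: 0.0483329 + 0.157819 + 0.0311909 = 0.237343
Responsibility of Class 3: 0.0311909 / 0.237343 ≈ 0.131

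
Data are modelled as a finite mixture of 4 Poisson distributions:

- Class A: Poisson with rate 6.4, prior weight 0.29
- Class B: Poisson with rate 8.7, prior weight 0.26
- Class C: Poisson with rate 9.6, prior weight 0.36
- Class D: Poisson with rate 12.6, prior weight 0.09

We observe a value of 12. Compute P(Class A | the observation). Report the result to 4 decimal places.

0.0753

Posterior ∝ prior × likelihood, so P(k | x) ∝ w_k f_k(x); normalise over all components.
Poisson probabilities:
  L_A = 0.0163809
  L_B = 0.0653931
  L_C = 0.0866345
  L_D = 0.11272
Prior × likelihood for each component:
  w_A·L_A = 0.29 × 0.0163809 = 0.00475046
  w_B·L_B = 0.26 × 0.0653931 = 0.0170022
  w_C·L_C = 0.36 × 0.0866345 = 0.0311884
  w_D·L_D = 0.09 × 0.11272 = 0.0101448
Normaliser: 0.00475046 + 0.0170022 + 0.0311884 + 0.0101448 = 0.0630858
P(Class A | the observation) = 0.00475046 / 0.0630858 ≈ 0.0753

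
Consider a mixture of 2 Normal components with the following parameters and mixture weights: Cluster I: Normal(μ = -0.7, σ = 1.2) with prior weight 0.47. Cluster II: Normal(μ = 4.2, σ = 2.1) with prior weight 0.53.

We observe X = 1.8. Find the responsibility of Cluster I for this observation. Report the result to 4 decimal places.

Apply Bayes' rule: the posterior for each component is proportional to its prior times its likelihood at x.
Component likelihoods at x = 1.8:
  p_I = (1/(1.2·√(2π)))·exp(−(1.8−-0.7)²/(2·1.2²)) = 0.332452·exp(-2.17014) = 0.0379533
  p_II = (1/(2.1·√(2π)))·exp(−(1.8−4.2)²/(2·2.1²)) = 0.189973·exp(-0.65306) = 0.0988712
Prior × likelihood for each component:
  π_I·p_I = 0.47 × 0.0379533 = 0.017838
  π_II·p_II = 0.53 × 0.0988712 = 0.0524017
Normaliser: 0.017838 + 0.0524017 = 0.0702398
P(Cluster I | x) ≈ 0.2540

0.2540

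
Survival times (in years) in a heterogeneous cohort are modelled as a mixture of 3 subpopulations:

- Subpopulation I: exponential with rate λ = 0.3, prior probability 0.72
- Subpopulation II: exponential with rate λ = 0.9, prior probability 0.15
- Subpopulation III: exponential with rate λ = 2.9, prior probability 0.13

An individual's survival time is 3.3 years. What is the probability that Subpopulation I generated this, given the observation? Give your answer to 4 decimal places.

0.9203

Posterior ∝ prior × likelihood, so P(k | x) ∝ π_k f_k(x); normalise over all components.
Evaluate each component's likelihood at the observed value:
  p_I = 0.3·e^(−0.3·3.3) = 0.3·e^(−0.9900) = 0.111473
  p_II = 0.9·e^(−0.9·3.3) = 0.9·e^(−2.9700) = 0.046173
  p_III = 2.9·e^(−2.9·3.3) = 2.9·e^(−9.5700) = 0.000202395
Multiply by the mixture weights:
  π_I·p_I = 0.72 × 0.111473 = 0.0802606
  π_II·p_II = 0.15 × 0.046173 = 0.00692595
  π_III·p_III = 0.13 × 0.000202395 = 2.63114e-05
Marginal: 0.0802606 + 0.00692595 + 2.63114e-05 = 0.0872128
P(Subpopulation I | the observation) ≈ 0.9203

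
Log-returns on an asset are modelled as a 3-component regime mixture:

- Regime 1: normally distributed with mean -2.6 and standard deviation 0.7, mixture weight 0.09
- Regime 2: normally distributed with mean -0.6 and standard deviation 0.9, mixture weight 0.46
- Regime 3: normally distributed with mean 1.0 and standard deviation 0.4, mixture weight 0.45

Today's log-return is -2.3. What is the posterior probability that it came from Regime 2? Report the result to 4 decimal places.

P(component k | x) = w_k·f_k(x) / marginal(x), where marginal(x) = Σ_j w_j·f_j(x).
Evaluate each component's likelihood at the observed value:
  L_1 = (1/(0.7·√(2π)))·exp(−(-2.3−-2.6)²/(2·0.7²)) = 0.569918·exp(-0.09184) = 0.51991
  L_2 = (1/(0.9·√(2π)))·exp(−(-2.3−-0.6)²/(2·0.9²)) = 0.443269·exp(-1.78395) = 0.0744574
  L_3 = (1/(0.4·√(2π)))·exp(−(-2.3−1.0)²/(2·0.4²)) = 0.997356·exp(-34.03125) = 1.65678e-15
Weight by the priors:
  w_1·L_1 = 0.09 × 0.51991 = 0.0467919
  w_2·L_2 = 0.46 × 0.0744574 = 0.0342504
  w_3·L_3 = 0.45 × 1.65678e-15 = 7.45553e-16
Evidence: 0.0467919 + 0.0342504 + 7.45553e-16 = 0.0810423
P(Regime 2 | x) = 0.0342504 / 0.0810423 ≈ 0.4226

0.4226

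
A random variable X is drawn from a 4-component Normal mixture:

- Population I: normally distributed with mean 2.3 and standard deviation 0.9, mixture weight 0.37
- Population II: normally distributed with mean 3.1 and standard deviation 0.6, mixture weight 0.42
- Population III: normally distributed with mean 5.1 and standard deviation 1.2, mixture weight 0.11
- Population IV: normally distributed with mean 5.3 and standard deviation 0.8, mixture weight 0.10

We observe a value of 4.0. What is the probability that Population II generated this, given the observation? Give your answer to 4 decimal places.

0.5828

The responsibility of component k is π_k f_k(x) divided by Σ_j π_j f_j(x).
Component likelihoods at x = 4.0:
  p_I = 0.0744574
  p_II = 0.215863
  p_III = 0.218406
  p_IV = 0.133173
Prior × likelihood for each component:
  π_I·p_I = 0.37 × 0.0744574 = 0.0275492
  π_II·p_II = 0.42 × 0.215863 = 0.0906623
  π_III·p_III = 0.11 × 0.218406 = 0.0240247
  π_IV·p_IV = 0.10 × 0.133173 = 0.0133173
Evidence: 0.0275492 + 0.0906623 + 0.0240247 + 0.0133173 = 0.155553
P(Population II | x) ≈ 0.5828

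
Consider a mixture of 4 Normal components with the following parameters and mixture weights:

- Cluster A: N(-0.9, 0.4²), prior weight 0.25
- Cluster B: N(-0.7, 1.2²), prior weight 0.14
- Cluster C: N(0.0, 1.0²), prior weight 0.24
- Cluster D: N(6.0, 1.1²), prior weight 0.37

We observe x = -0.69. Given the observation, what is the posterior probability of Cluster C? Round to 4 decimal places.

Posterior ∝ prior × likelihood, so P(k | x) ∝ π_k f_k(x); normalise over all components.
Component likelihoods at x = -0.69:
  p_A = 0.868958
  p_B = 0.33244
  p_C = 0.314432
  p_D = 3.36949e-09
Weight by the priors:
  π_A·p_A = 0.25 × 0.868958 = 0.21724
  π_B·p_B = 0.14 × 0.33244 = 0.0465416
  π_C·p_C = 0.24 × 0.314432 = 0.0754636
  π_D·p_D = 0.37 × 3.36949e-09 = 1.24671e-09
Evidence: 0.21724 + 0.0465416 + 0.0754636 + 1.24671e-09 = 0.339245
So the posterior for Cluster C is 0.0754636 / 0.339245 ≈ 0.2224.

0.2224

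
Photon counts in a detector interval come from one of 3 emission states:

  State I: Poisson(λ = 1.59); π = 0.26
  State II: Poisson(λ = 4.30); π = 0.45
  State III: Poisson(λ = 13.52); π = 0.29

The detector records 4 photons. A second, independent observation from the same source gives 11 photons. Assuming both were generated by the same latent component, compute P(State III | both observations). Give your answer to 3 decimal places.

By Bayes' theorem, P(k | x) = P(Z=k) f_k(x) / Σ_j P(Z=j) f_j(x).
Since both observations come from the same component, the likelihood for component k is f_k(x₁)·f_k(x₂).
  f_I = [e^(−1.59)·1.59^4/4! = 0.0543062] × [8.3885e-07] = 4.55547e-08
  f_II = [e^(−4.30)·4.30^4/4! = 0.193284] × [0.00315886] = 0.000610559
  f_III = [e^(−13.52)·13.52^4/4! = 0.00187083] × [0.0928809] = 0.000173764
Prior × likelihood for each component:
  P(Z=I)·f_I = 0.26 × 4.55547e-08 = 1.18442e-08
  P(Z=II)·f_II = 0.45 × 0.000610559 = 0.000274751
  P(Z=III)·f_III = 0.29 × 0.000173764 = 5.03917e-05
Evidence: 1.18442e-08 + 0.000274751 + 5.03917e-05 = 0.000325155
Responsibility of State III: 5.03917e-05 / 0.000325155 ≈ 0.155

0.155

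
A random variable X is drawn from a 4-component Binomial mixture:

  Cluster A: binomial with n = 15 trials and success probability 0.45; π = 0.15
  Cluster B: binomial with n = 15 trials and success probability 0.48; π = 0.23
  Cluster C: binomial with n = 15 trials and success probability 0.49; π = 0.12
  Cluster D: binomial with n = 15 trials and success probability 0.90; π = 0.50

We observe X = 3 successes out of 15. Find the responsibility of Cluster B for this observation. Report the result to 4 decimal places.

0.4011

Posterior ∝ prior × likelihood, so P(k | x) ∝ P(Z=k) f_k(x); normalise over all components.
Binomial probabilities:
  f_A = 0.0317688
  f_B = 0.0196687
  f_C = 0.0165746
  f_D = 3.31695e-10
Weight by the priors:
  P(Z=A)·f_A = 0.15 × 0.0317688 = 0.00476532
  P(Z=B)·f_B = 0.23 × 0.0196687 = 0.0045238
  P(Z=C)·f_C = 0.12 × 0.0165746 = 0.00198895
  P(Z=D)·f_D = 0.50 × 3.31695e-10 = 1.65847e-10
Normaliser: 0.00476532 + 0.0045238 + 0.00198895 + 1.65847e-10 = 0.0112781
So the posterior for Cluster B is 0.0045238 / 0.0112781 ≈ 0.4011.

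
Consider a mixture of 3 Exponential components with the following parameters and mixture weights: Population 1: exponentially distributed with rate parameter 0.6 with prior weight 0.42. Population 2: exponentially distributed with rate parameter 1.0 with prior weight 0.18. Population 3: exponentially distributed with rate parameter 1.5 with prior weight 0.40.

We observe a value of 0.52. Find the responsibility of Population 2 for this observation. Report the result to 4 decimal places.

0.1889

The responsibility of component k is π_k f_k(x) divided by Σ_j π_j f_j(x).
Component likelihoods at x = 0.52:
  L_1 = 0.439189
  L_2 = 0.594521
  L_3 = 0.687609
Multiply by the mixture weights:
  π_1·L_1 = 0.42 × 0.439189 = 0.184459
  π_2·L_2 = 0.18 × 0.594521 = 0.107014
  π_3·L_3 = 0.40 × 0.687609 = 0.275044
Denominator: 0.184459 + 0.107014 + 0.275044 = 0.566517
So the posterior for Population 2 is 0.107014 / 0.566517 ≈ 0.1889.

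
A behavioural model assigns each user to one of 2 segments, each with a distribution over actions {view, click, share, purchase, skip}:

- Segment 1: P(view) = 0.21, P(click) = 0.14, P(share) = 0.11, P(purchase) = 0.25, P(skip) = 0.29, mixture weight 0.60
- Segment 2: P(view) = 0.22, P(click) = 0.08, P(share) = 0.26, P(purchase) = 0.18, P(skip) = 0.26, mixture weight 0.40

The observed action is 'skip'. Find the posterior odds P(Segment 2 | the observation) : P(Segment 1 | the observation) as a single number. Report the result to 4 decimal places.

0.5977

Only the two components matter; the odds are (P(Z=i) f_i(x)) / (P(Z=j) f_j(x)).
Categorical probabilities:
  L_1 = P(skip | comp) = 0.29
  L_2 = P(skip | comp) = 0.26
Posterior odds = (P(Z=2)·L_2) / (P(Z=1)·L_1) = (0.40·0.26) / (0.60·0.29) = 0.104 / 0.174 ≈ 0.5977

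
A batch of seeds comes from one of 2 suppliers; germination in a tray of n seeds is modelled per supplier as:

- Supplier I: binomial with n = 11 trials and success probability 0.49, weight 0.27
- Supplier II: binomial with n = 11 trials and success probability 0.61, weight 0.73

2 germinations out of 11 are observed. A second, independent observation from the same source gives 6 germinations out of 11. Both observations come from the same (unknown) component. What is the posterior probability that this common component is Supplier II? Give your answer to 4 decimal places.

Apply Bayes' rule: the posterior for each component is proportional to its prior times its likelihood at x.
Since both observations come from the same component, the likelihood for component k is f_k(x₁)·f_k(x₂).
  L_I = [0.0308238] × [0.220632] = 0.00680073
  L_II = [0.00427173] × [0.214755] = 0.000917377
Weight by the priors:
  π_I·L_I = 0.27 × 0.00680073 = 0.0018362
  π_II·L_II = 0.73 × 0.000917377 = 0.000669685
Normaliser: 0.0018362 + 0.000669685 = 0.00250588
P(Supplier II | x) = 0.000669685 / 0.00250588 ≈ 0.2672

0.2672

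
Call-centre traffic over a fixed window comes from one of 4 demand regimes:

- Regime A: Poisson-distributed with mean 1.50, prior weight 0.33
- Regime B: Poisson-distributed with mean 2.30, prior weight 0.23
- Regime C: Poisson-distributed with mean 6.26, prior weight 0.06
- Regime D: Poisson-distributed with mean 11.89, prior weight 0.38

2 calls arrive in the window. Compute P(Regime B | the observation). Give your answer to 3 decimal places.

P(component k | x) = w_k·f_k(x) / marginal(x), where marginal(x) = Σ_j w_j·f_j(x).
Component likelihoods at x = 2 calls:
  L_A = 0.251021
  L_B = 0.265185
  L_C = 0.0374486
  L_D = 0.000484811
Prior × likelihood for each component:
  w_A·L_A = 0.33 × 0.251021 = 0.0828371
  w_B·L_B = 0.23 × 0.265185 = 0.0609925
  w_C·L_C = 0.06 × 0.0374486 = 0.00224691
  w_D·L_D = 0.38 × 0.000484811 = 0.000184228
Denominator: 0.0828371 + 0.0609925 + 0.00224691 + 0.000184228 = 0.146261
So the posterior for Regime B is 0.0609925 / 0.146261 ≈ 0.417.

0.417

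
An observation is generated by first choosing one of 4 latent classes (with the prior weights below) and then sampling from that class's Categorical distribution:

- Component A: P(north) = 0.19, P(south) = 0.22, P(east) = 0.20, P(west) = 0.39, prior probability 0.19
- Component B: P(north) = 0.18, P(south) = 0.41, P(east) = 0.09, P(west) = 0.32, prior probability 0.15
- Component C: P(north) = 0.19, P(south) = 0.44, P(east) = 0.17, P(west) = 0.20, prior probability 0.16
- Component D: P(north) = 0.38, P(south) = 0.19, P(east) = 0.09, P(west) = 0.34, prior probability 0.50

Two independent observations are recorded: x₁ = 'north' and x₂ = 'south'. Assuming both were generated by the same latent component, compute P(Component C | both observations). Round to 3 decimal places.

0.195

By Bayes' theorem, P(k | x) = P(Z=k) f_k(x) / Σ_j P(Z=j) f_j(x).
Since both observations come from the same component, the likelihood for component k is f_k(x₁)·f_k(x₂).
  f_A = [P(north | comp) = 0.19] × [0.22] = 0.0418
  f_B = [P(north | comp) = 0.18] × [0.41] = 0.0738
  f_C = [P(north | comp) = 0.19] × [0.44] = 0.0836
  f_D = [P(north | comp) = 0.38] × [0.19] = 0.0722
Unnormalised posteriors:
  P(Z=A)·f_A = 0.19 × 0.0418 = 0.007942
  P(Z=B)·f_B = 0.15 × 0.0738 = 0.01107
  P(Z=C)·f_C = 0.16 × 0.0836 = 0.013376
  P(Z=D)·f_D = 0.50 × 0.0722 = 0.0361
Normaliser: 0.007942 + 0.01107 + 0.013376 + 0.0361 = 0.068488
So the posterior for Component C is 0.013376 / 0.068488 ≈ 0.195.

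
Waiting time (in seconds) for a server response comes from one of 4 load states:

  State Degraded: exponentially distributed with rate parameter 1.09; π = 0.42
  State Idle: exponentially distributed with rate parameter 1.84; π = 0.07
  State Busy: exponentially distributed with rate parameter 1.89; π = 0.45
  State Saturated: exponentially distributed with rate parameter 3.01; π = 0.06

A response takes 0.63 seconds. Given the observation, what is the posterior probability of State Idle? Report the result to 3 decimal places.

0.073

By Bayes' theorem, P(k | x) = w_k f_k(x) / Σ_j w_j f_j(x).
Exponential densities:
  p_Degraded = 0.548525
  p_Idle = 0.577276
  p_Busy = 0.574576
  p_Saturated = 0.45187
Weight by the priors:
  w_Degraded·p_Degraded = 0.42 × 0.548525 = 0.230381
  w_Idle·p_Idle = 0.07 × 0.577276 = 0.0404093
  w_Busy·p_Busy = 0.45 × 0.574576 = 0.258559
  w_Saturated·p_Saturated = 0.06 × 0.45187 = 0.0271122
Evidence: 0.230381 + 0.0404093 + 0.258559 + 0.0271122 = 0.556461
So the posterior for State Idle is 0.0404093 / 0.556461 ≈ 0.073.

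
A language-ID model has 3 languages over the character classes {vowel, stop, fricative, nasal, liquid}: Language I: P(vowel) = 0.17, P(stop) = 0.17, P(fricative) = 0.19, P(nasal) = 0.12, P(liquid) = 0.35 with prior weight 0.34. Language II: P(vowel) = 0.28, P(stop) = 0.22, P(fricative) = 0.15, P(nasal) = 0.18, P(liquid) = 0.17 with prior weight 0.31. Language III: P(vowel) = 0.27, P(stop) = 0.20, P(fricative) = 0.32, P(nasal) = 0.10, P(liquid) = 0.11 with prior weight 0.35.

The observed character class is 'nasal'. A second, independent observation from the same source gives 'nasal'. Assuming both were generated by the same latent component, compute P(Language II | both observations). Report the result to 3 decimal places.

0.545

By Bayes' theorem, P(k | x) = w_k f_k(x) / Σ_j w_j f_j(x).
Since both observations come from the same component, the likelihood for component k is f_k(x₁)·f_k(x₂).
  f_I = [0.12] × [0.12] = 0.0144
  f_II = [0.18] × [0.18] = 0.0324
  f_III = [0.1] × [0.1] = 0.01
Multiply by the mixture weights:
  w_I·f_I = 0.34 × 0.0144 = 0.004896
  w_II·f_II = 0.31 × 0.0324 = 0.010044
  w_III·f_III = 0.35 × 0.01 = 0.0035
Sum: 0.004896 + 0.010044 + 0.0035 = 0.01844
So the posterior for Language II is 0.010044 / 0.01844 ≈ 0.545.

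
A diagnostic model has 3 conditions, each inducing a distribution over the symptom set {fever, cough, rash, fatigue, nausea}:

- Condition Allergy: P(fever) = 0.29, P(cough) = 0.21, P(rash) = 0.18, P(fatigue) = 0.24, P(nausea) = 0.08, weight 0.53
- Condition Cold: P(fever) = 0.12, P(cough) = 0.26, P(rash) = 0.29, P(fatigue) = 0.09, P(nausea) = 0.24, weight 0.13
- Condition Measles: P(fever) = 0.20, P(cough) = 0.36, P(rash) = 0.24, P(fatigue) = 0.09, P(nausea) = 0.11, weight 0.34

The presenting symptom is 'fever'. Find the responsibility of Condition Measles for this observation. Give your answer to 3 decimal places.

Posterior ∝ prior × likelihood, so P(k | x) ∝ π_k f_k(x); normalise over all components.
Categorical probabilities:
  f_Allergy = 0.29
  f_Cold = 0.12
  f_Measles = 0.2
Unnormalised posteriors:
  π_Allergy·f_Allergy = 0.53 × 0.29 = 0.1537
  π_Cold·f_Cold = 0.13 × 0.12 = 0.0156
  π_Measles·f_Measles = 0.34 × 0.2 = 0.068
Marginal: 0.1537 + 0.0156 + 0.068 = 0.2373
Responsibility of Condition Measles: 0.068 / 0.2373 ≈ 0.287

0.287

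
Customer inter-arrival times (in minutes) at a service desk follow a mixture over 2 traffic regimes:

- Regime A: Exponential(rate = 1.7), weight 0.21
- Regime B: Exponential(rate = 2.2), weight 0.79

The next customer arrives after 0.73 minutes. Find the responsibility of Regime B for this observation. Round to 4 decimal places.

Apply Bayes' rule: the posterior for each component is proportional to its prior times its likelihood at x.
Evaluate each component's likelihood at the observed value:
  p_A = 1.7·e^(−1.7·0.73) = 1.7·e^(−1.2410) = 0.491461
  p_B = 2.2·e^(−2.2·0.73) = 2.2·e^(−1.6060) = 0.441515
Multiply by the mixture weights:
  w_A·p_A = 0.21 × 0.491461 = 0.103207
  w_B·p_B = 0.79 × 0.441515 = 0.348797
Sum: 0.103207 + 0.348797 = 0.452004
P(Regime B | the observation) ≈ 0.7717

0.7717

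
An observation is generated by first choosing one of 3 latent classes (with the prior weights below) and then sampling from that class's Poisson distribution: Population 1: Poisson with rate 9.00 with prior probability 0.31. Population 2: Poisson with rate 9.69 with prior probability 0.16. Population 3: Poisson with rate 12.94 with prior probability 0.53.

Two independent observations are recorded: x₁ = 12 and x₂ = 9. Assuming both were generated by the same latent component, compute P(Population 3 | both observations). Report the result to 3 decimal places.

0.451

P(component k | x) = π_k·f_k(x) / marginal(x), where marginal(x) = Σ_j π_j·f_j(x).
Since both observations come from the same component, the likelihood for component k is f_k(x₁)·f_k(x₂).
  L_1 = [0.072765] × [0.131756] = 0.00958721
  L_2 = [0.0885594] × [0.128481] = 0.0113782
  L_3 = [0.110434] × [0.0672783] = 0.00742983
Weight by the priors:
  π_1·L_1 = 0.31 × 0.00958721 = 0.00297203
  π_2·L_2 = 0.16 × 0.0113782 = 0.00182051
  π_3·L_3 = 0.53 × 0.00742983 = 0.00393781
Denominator: 0.00297203 + 0.00182051 + 0.00393781 = 0.00873035
P(Population 3 | x₁, x₂) = 0.00393781 / 0.00873035 ≈ 0.451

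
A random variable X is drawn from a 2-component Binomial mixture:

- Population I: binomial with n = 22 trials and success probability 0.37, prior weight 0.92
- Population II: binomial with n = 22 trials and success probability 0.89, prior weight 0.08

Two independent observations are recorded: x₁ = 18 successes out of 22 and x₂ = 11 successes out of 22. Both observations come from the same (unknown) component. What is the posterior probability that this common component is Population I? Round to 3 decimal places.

Posterior ∝ prior × likelihood, so P(k | x) ∝ π_k f_k(x); normalise over all components.
Since both observations come from the same component, the likelihood for component k is f_k(x₁)·f_k(x₂).
  L_I = [C(22,18)·0.37^18·0.63^4 = 7315·1.68901e-08·0.15753 = 1.94629e-05] × [0.077879] = 1.51575e-06
  L_II = [C(22,18)·0.89^18·0.11^4 = 7315·0.12275·0.00014641 = 0.131464] × [5.58553e-06] = 7.34294e-07
Prior × likelihood for each component:
  π_I·L_I = 0.92 × 1.51575e-06 = 1.39449e-06
  π_II·L_II = 0.08 × 7.34294e-07 = 5.87435e-08
Evidence: 1.39449e-06 + 5.87435e-08 = 1.45323e-06
Responsibility of Population I: 1.39449e-06 / 1.45323e-06 ≈ 0.960

0.960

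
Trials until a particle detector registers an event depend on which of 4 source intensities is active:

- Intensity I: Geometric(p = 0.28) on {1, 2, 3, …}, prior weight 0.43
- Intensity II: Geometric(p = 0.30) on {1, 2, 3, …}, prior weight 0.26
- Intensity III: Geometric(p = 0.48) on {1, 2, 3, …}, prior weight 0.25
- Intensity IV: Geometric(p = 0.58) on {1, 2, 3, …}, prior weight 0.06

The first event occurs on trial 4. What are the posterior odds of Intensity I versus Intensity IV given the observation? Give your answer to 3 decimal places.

17.430

Posterior odds = (π_i f_i(x)) / (π_j f_j(x)); the normalising sum cancels.
Component likelihoods at x = 4:
  L_I = 0.104509
  L_II = 0.1029
  L_III = 0.0674918
  L_IV = 0.042971
Odds = (0.43/0.06) × (0.104509/0.042971) = 7.16667 × 2.43209 ≈ 17.430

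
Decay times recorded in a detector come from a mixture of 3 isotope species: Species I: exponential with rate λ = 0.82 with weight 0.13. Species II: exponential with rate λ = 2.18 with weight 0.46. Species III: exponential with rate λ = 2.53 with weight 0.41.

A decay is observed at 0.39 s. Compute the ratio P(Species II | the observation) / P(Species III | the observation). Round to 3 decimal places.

The posterior odds equal the prior odds times the likelihood ratio: (w_i/w_j)·(f_i(x)/f_j(x)).
Exponential densities:
  L_I = 0.82·e^(−0.82·0.39) = 0.82·e^(−0.3198) = 0.595561
  L_II = 2.18·e^(−2.18·0.39) = 2.18·e^(−0.8502) = 0.931578
  L_III = 2.53·e^(−2.53·0.39) = 2.53·e^(−0.9867) = 0.943196
0.428526 / 0.386711 ≈ 1.108

1.108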